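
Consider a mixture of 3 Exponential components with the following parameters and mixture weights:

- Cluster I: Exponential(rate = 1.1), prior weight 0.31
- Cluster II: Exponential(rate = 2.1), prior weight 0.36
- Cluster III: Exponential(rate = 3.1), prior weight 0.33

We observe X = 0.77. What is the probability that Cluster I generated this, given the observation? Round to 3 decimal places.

0.375

By Bayes' theorem, P(k | x) = P(Z=k) f_k(x) / Σ_j P(Z=j) f_j(x).
Component likelihoods at x = 0.77:
  p_I = 0.471569
  p_II = 0.416836
  p_III = 0.284905
Unnormalised posteriors:
  P(Z=I)·p_I = 0.31 × 0.471569 = 0.146186
  P(Z=II)·p_II = 0.36 × 0.416836 = 0.150061
  P(Z=III)·p_III = 0.33 × 0.284905 = 0.0940188
Sum: 0.146186 + 0.150061 + 0.0940188 = 0.390266
So the posterior for Cluster I is 0.146186 / 0.390266 ≈ 0.375.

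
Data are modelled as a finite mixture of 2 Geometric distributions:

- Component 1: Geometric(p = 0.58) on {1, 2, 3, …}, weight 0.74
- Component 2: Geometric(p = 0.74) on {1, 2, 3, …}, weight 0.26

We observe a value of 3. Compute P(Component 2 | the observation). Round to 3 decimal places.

Posterior ∝ prior × likelihood, so P(k | x) ∝ P(Z=k) f_k(x); normalise over all components.
Geometric probabilities:
  L_1 = 0.58·(1−0.58)^2 = 0.58·0.1764 = 0.102312
  L_2 = 0.74·(1−0.74)^2 = 0.74·0.0676 = 0.050024
Multiply by the mixture weights:
  P(Z=1)·L_1 = 0.74 × 0.102312 = 0.0757109
  P(Z=2)·L_2 = 0.26 × 0.050024 = 0.0130062
Evidence: 0.0757109 + 0.0130062 = 0.0887171
So the posterior for Component 2 is 0.0130062 / 0.0887171 ≈ 0.147.

0.147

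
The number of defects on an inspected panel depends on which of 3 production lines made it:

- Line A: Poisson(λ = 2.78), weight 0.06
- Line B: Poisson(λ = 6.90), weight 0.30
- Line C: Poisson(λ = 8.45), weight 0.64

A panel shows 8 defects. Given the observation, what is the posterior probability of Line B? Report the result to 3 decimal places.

Posterior ∝ prior × likelihood, so P(k | x) ∝ π_k f_k(x); normalise over all components.
Poisson probabilities:
  f_A = 0.00548908
  f_B = 0.128422
  f_C = 0.137894
Unnormalised posteriors:
  π_A·f_A = 0.06 × 0.00548908 = 0.000329345
  π_B·f_B = 0.30 × 0.128422 = 0.0385267
  π_C·f_C = 0.64 × 0.137894 = 0.088252
Evidence: 0.000329345 + 0.0385267 + 0.088252 = 0.127108
So the posterior for Line B is 0.0385267 / 0.127108 ≈ 0.303.

0.303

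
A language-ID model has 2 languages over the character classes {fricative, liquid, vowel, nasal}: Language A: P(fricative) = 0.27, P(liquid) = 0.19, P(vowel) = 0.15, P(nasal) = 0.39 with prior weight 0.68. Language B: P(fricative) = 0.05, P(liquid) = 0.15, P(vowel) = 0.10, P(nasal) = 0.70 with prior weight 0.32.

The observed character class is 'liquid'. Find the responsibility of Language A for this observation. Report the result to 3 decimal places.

0.729

The responsibility of component k is π_k f_k(x) divided by Σ_j π_j f_j(x).
Evaluate each component's likelihood at the observed value:
  f_A = P(liquid | comp) = 0.19
  f_B = P(liquid | comp) = 0.15
Prior × likelihood for each component:
  π_A·f_A = 0.68 × 0.19 = 0.1292
  π_B·f_B = 0.32 × 0.15 = 0.048
Sum: 0.1292 + 0.048 = 0.1772
P(Language A | 'liquid') = 0.1292 / 0.1772 ≈ 0.729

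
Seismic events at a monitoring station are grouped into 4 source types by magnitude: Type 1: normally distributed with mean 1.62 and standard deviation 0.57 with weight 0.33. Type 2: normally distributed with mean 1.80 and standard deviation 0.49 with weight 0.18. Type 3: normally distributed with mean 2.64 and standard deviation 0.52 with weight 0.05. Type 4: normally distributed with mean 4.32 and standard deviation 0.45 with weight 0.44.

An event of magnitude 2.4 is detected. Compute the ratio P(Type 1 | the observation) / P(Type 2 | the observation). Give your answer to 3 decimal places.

The posterior odds equal the prior odds times the likelihood ratio: (π_i/π_j)·(f_i(x)/f_j(x)).
Normal densities:
  f_1 = 0.274417
  f_2 = 0.384706
  f_3 = 0.689685
  f_4 = 9.87763e-05
Odds = (0.33/0.18) × (0.274417/0.384706) = 1.83333 × 0.713316 ≈ 1.308

1.308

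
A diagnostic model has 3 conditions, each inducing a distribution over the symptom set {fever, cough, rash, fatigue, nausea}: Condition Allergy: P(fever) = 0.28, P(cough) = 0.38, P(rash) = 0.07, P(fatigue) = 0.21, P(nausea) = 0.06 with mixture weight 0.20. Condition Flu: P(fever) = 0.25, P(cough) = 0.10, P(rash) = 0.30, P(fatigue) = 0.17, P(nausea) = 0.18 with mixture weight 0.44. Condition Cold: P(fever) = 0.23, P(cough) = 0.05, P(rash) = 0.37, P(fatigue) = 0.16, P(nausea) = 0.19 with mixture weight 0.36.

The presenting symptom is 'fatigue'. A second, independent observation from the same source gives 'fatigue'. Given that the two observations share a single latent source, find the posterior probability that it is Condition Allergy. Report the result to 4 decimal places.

0.2868

Apply Bayes' rule: the posterior for each component is proportional to its prior times its likelihood at x.
Since both observations come from the same component, the likelihood for component k is f_k(x₁)·f_k(x₂).
  f_Allergy = [P(fatigue | comp) = 0.21] × [0.21] = 0.0441
  f_Flu = [P(fatigue | comp) = 0.17] × [0.17] = 0.0289
  f_Cold = [P(fatigue | comp) = 0.16] × [0.16] = 0.0256
Prior × likelihood for each component:
  π_Allergy·f_Allergy = 0.20 × 0.0441 = 0.00882
  π_Flu·f_Flu = 0.44 × 0.0289 = 0.012716
  π_Cold·f_Cold = 0.36 × 0.0256 = 0.009216
Marginal: 0.00882 + 0.012716 + 0.009216 = 0.030752
Responsibility of Condition Allergy: 0.00882 / 0.030752 ≈ 0.2868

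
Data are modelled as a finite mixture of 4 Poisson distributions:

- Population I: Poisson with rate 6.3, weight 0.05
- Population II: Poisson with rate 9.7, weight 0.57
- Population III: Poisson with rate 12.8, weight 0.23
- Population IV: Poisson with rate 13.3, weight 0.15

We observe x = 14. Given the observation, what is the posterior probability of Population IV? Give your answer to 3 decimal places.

0.240

The responsibility of component k is P(Z=k) f_k(x) divided by Σ_j P(Z=j) f_j(x).
Component likelihoods at x = 14:
  L_I = e^(−6.3)·6.3^14/14! = 0.00326817
  L_II = e^(−9.7)·9.7^14/14! = 0.0458923
  L_III = e^(−12.8)·12.8^14/14! = 0.10036
  L_IV = e^(−13.3)·13.3^14/14! = 0.104087
Prior × likelihood for each component:
  P(Z=I)·L_I = 0.05 × 0.00326817 = 0.000163408
  P(Z=II)·L_II = 0.57 × 0.0458923 = 0.0261586
  P(Z=III)·L_III = 0.23 × 0.10036 = 0.0230829
  P(Z=IV)·L_IV = 0.15 × 0.104087 = 0.0156131
Evidence: 0.000163408 + 0.0261586 + 0.0230829 + 0.0156131 = 0.065018
So the posterior for Population IV is 0.0156131 / 0.065018 ≈ 0.240.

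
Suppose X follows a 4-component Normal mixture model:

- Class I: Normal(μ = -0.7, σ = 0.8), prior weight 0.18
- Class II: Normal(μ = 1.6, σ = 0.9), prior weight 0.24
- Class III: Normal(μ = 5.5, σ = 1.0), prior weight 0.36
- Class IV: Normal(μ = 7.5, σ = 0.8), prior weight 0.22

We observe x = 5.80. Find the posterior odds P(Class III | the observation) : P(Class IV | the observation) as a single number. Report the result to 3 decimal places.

Posterior odds = (π_i f_i(x)) / (π_j f_j(x)); the normalising sum cancels.
Normal densities:
  f_I = 2.3052e-15
  f_II = 8.27338e-06
  f_III = 0.381388
  f_IV = 0.0521512
Posterior odds = (π_III·f_III) / (π_IV·f_IV) = (0.36·0.381388) / (0.22·0.0521512) = 0.1373 / 0.0114733 ≈ 11.967

11.967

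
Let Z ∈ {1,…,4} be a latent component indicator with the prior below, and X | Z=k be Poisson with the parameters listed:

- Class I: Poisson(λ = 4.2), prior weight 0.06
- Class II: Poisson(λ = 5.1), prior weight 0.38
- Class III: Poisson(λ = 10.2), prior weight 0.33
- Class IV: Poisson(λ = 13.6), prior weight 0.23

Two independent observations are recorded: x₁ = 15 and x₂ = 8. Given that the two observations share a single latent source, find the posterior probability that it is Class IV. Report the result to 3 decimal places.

0.366

Posterior ∝ prior × likelihood, so P(k | x) ∝ π_k f_k(x); normalise over all components.
Since both observations come from the same component, the likelihood for component k is f_k(x₁)·f_k(x₂).
  f_I = [2.55978e-05] × [0.0360111] = 9.21807e-07
  f_II = [0.000191492] × [0.0692052] = 1.32523e-05
  f_III = [0.038256] × [0.108013] = 0.00413215
  f_IV = [0.0955386] × [0.0360069] = 0.00344005
Unnormalised posteriors:
  π_I·f_I = 0.06 × 9.21807e-07 = 5.53084e-08
  π_II·f_II = 0.38 × 1.32523e-05 = 5.03586e-06
  π_III·f_III = 0.33 × 0.00413215 = 0.00136361
  π_IV·f_IV = 0.23 × 0.00344005 = 0.000791212
Denominator: 5.53084e-08 + 5.03586e-06 + 0.00136361 + 0.000791212 = 0.00215991
P(Class IV | x₁, x₂) = 0.000791212 / 0.00215991 ≈ 0.366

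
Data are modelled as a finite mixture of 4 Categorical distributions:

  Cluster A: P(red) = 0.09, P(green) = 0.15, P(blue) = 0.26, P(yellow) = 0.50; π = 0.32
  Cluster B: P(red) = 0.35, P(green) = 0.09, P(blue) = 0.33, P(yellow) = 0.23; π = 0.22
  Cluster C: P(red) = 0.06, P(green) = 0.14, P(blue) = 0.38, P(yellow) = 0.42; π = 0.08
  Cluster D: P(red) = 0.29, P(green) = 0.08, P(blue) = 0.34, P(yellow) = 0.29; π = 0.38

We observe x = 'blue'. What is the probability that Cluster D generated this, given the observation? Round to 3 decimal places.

0.410

Posterior ∝ prior × likelihood, so P(k | x) ∝ π_k f_k(x); normalise over all components.
Component likelihoods at x = 'blue':
  p_A = 0.26
  p_B = 0.33
  p_C = 0.38
  p_D = 0.34
Unnormalised posteriors:
  π_A·p_A = 0.32 × 0.26 = 0.0832
  π_B·p_B = 0.22 × 0.33 = 0.0726
  π_C·p_C = 0.08 × 0.38 = 0.0304
  π_D·p_D = 0.38 × 0.34 = 0.1292
Denominator: 0.0832 + 0.0726 + 0.0304 + 0.1292 = 0.3154
P(Cluster D | x) ≈ 0.410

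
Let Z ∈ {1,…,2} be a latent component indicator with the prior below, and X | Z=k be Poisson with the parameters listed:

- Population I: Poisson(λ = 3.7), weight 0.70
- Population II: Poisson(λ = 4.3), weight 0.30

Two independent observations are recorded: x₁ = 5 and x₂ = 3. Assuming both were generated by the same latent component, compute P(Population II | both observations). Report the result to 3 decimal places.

0.300

By Bayes' theorem, P(k | x) = π_k f_k(x) / Σ_j π_j f_j(x).
Since both observations come from the same component, the likelihood for component k is f_k(x₁)·f_k(x₂).
  L_I = [0.142869] × [0.20872] = 0.0298196
  L_II = [0.166224] × [0.179799] = 0.029887
Prior × likelihood for each component:
  π_I·L_I = 0.70 × 0.0298196 = 0.0208737
  π_II·L_II = 0.30 × 0.029887 = 0.00896611
Denominator: 0.0208737 + 0.00896611 = 0.0298398
Responsibility of Population II: 0.00896611 / 0.0298398 ≈ 0.300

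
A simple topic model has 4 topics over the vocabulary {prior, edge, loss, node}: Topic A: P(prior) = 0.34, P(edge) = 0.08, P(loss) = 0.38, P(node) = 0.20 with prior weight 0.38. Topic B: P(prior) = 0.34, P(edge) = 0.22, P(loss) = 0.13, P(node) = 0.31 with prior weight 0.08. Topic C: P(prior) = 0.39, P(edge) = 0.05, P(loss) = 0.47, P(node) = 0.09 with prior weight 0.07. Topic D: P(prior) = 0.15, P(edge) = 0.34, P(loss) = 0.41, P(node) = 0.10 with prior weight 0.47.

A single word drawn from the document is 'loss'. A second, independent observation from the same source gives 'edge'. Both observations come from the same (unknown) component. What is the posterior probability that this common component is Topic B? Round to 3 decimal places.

The responsibility of component k is π_k f_k(x) divided by Σ_j π_j f_j(x).
Since both observations come from the same component, the likelihood for component k is f_k(x₁)·f_k(x₂).
  f_A = [P(loss | comp) = 0.38] × [0.08] = 0.0304
  f_B = [P(loss | comp) = 0.13] × [0.22] = 0.0286
  f_C = [P(loss | comp) = 0.47] × [0.05] = 0.0235
  f_D = [P(loss | comp) = 0.41] × [0.34] = 0.1394
Prior × likelihood for each component:
  π_A·f_A = 0.38 × 0.0304 = 0.011552
  π_B·f_B = 0.08 × 0.0286 = 0.002288
  π_C·f_C = 0.07 × 0.0235 = 0.001645
  π_D·f_D = 0.47 × 0.1394 = 0.065518
Sum: 0.011552 + 0.002288 + 0.001645 + 0.065518 = 0.081003
Responsibility of Topic B: 0.002288 / 0.081003 ≈ 0.028

0.028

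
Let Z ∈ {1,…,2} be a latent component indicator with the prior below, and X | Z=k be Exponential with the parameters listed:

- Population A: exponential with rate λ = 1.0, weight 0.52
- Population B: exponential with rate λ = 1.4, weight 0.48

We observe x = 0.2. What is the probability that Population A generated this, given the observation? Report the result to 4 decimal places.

0.4560

P(component k | x) = π_k·f_k(x) / marginal(x), where marginal(x) = Σ_j π_j·f_j(x).
Component likelihoods at x = 0.2:
  L_A = 0.818731
  L_B = 1.0581
Multiply by the mixture weights:
  π_A·L_A = 0.52 × 0.818731 = 0.42574
  π_B·L_B = 0.48 × 1.0581 = 0.507887
Normaliser: 0.42574 + 0.507887 = 0.933627
Responsibility of Population A: 0.42574 / 0.933627 ≈ 0.4560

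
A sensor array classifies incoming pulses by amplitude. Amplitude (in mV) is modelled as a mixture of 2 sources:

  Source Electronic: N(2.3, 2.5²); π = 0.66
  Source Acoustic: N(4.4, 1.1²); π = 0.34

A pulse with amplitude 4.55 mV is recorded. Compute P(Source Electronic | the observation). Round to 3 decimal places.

0.365

Apply Bayes' rule: the posterior for each component is proportional to its prior times its likelihood at x.
Normal densities:
  L_Electronic = 0.106434
  L_Acoustic = 0.359318
Multiply by the mixture weights:
  π_Electronic·L_Electronic = 0.66 × 0.106434 = 0.0702465
  π_Acoustic·L_Acoustic = 0.34 × 0.359318 = 0.122168
Marginal: 0.0702465 + 0.122168 = 0.192415
P(Source Electronic | 4.55 mV) = 0.0702465 / 0.192415 ≈ 0.365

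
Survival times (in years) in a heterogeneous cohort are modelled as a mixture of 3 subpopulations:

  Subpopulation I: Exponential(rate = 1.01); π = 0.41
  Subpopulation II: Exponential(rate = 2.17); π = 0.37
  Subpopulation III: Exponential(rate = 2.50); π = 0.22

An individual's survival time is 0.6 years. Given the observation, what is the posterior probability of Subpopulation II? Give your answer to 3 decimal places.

0.385

The responsibility of component k is w_k f_k(x) divided by Σ_j w_j f_j(x).
Evaluate each component's likelihood at the observed value:
  p_I = 1.01·e^(−1.01·0.6) = 1.01·e^(−0.6060) = 0.550984
  p_II = 2.17·e^(−2.17·0.6) = 2.17·e^(−1.3020) = 0.590212
  p_III = 2.50·e^(−2.50·0.6) = 2.50·e^(−1.5000) = 0.557825
Unnormalised posteriors:
  w_I·p_I = 0.41 × 0.550984 = 0.225903
  w_II·p_II = 0.37 × 0.590212 = 0.218379
  w_III·p_III = 0.22 × 0.557825 = 0.122722
Sum: 0.225903 + 0.218379 + 0.122722 = 0.567004
Responsibility of Subpopulation II: 0.218379 / 0.567004 ≈ 0.385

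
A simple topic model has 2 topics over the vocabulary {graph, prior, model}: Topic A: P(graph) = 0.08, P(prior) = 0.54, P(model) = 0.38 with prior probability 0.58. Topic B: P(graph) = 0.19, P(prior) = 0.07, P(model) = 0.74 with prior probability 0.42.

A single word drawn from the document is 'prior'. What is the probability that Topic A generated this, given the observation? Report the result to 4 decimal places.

The responsibility of component k is π_k f_k(x) divided by Σ_j π_j f_j(x).
Categorical probabilities:
  L_A = P(prior | comp) = 0.54
  L_B = P(prior | comp) = 0.07
Weight by the priors:
  π_A·L_A = 0.58 × 0.54 = 0.3132
  π_B·L_B = 0.42 × 0.07 = 0.0294
Marginal: 0.3132 + 0.0294 = 0.3426
Responsibility of Topic A: 0.3132 / 0.3426 ≈ 0.9142

0.9142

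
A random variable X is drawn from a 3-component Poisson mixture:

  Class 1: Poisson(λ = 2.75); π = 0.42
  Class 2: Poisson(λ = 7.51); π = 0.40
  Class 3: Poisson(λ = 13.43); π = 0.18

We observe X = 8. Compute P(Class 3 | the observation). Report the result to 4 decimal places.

By Bayes' theorem, P(k | x) = P(Z=k) f_k(x) / Σ_j P(Z=j) f_j(x).
Poisson probabilities:
  L_1 = e^(−2.75)·2.75^8/8! = 0.00518598
  L_2 = e^(−7.51)·7.51^8/8! = 0.137419
  L_3 = e^(−13.43)·13.43^8/8! = 0.0385934
Unnormalised posteriors:
  P(Z=1)·L_1 = 0.42 × 0.00518598 = 0.00217811
  P(Z=2)·L_2 = 0.40 × 0.137419 = 0.0549677
  P(Z=3)·L_3 = 0.18 × 0.0385934 = 0.00694681
Denominator: 0.00217811 + 0.0549677 + 0.00694681 = 0.0640926
Responsibility of Class 3: 0.00694681 / 0.0640926 ≈ 0.1084

0.1084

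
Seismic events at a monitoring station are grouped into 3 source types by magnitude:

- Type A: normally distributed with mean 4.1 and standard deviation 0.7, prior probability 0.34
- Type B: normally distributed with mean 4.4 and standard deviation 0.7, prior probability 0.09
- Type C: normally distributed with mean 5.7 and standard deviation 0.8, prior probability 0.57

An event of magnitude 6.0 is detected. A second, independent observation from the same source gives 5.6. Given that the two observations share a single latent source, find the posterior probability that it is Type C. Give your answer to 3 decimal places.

0.994

The responsibility of component k is π_k f_k(x) divided by Σ_j π_j f_j(x).
Since both observations come from the same component, the likelihood for component k is f_k(x₁)·f_k(x₂).
  p_A = [(1/(0.7·√(2π)))·exp(−(6.0−4.1)²/(2·0.7²)) = 0.569918·exp(-3.68367) = 0.0143223] × [0.057373] = 0.000821713
  p_B = [(1/(0.7·√(2π)))·exp(−(6.0−4.4)²/(2·0.7²)) = 0.569918·exp(-2.61224) = 0.0418147] × [0.131119] = 0.00548269
  p_C = [(1/(0.8·√(2π)))·exp(−(6.0−5.7)²/(2·0.8²)) = 0.498678·exp(-0.07031) = 0.464819] × [0.494797] = 0.229991
Unnormalised posteriors:
  π_A·p_A = 0.34 × 0.000821713 = 0.000279383
  π_B·p_B = 0.09 × 0.00548269 = 0.000493442
  π_C·p_C = 0.57 × 0.229991 = 0.131095
Marginal: 0.000279383 + 0.000493442 + 0.131095 = 0.131868
So the posterior for Type C is 0.131095 / 0.131868 ≈ 0.994.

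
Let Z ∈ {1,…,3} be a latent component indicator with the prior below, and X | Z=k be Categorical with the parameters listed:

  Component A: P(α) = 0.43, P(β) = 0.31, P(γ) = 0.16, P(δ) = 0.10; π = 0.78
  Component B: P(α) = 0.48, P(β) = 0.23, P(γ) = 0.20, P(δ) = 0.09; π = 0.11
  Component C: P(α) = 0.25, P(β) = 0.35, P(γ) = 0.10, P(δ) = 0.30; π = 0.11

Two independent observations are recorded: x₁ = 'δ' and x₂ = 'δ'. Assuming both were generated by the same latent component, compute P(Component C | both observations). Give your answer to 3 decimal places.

0.533

The responsibility of component k is π_k f_k(x) divided by Σ_j π_j f_j(x).
Since both observations come from the same component, the likelihood for component k is f_k(x₁)·f_k(x₂).
  L_A = [0.1] × [0.1] = 0.01
  L_B = [0.09] × [0.09] = 0.0081
  L_C = [0.3] × [0.3] = 0.09
Weight by the priors:
  π_A·L_A = 0.78 × 0.01 = 0.0078
  π_B·L_B = 0.11 × 0.0081 = 0.000891
  π_C·L_C = 0.11 × 0.09 = 0.0099
Marginal: 0.0078 + 0.000891 + 0.0099 = 0.018591
So the posterior for Component C is 0.0099 / 0.018591 ≈ 0.533.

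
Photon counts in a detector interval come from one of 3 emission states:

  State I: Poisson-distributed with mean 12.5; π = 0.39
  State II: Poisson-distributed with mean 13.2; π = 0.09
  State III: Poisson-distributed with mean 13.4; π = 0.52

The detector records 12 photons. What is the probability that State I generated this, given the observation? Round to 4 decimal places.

Posterior ∝ prior × likelihood, so P(k | x) ∝ π_k f_k(x); normalise over all components.
Poisson probabilities:
  p_I = 0.113215
  p_II = 0.108109
  p_III = 0.106017
Unnormalised posteriors:
  π_I·p_I = 0.39 × 0.113215 = 0.0441537
  π_II·p_II = 0.09 × 0.108109 = 0.00972984
  π_III·p_III = 0.52 × 0.106017 = 0.0551287
Marginal: 0.0441537 + 0.00972984 + 0.0551287 = 0.109012
P(State I | 12 photons) ≈ 0.4050

0.4050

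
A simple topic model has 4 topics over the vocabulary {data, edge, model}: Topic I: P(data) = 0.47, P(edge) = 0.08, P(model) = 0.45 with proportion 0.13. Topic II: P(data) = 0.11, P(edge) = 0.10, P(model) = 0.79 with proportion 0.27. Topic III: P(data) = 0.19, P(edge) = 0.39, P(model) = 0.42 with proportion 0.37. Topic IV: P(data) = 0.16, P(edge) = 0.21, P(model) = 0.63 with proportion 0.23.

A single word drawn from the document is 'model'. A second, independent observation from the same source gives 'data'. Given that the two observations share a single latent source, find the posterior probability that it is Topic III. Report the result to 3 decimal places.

P(component k | x) = π_k·f_k(x) / marginal(x), where marginal(x) = Σ_j π_j·f_j(x).
Since both observations come from the same component, the likelihood for component k is f_k(x₁)·f_k(x₂).
  f_I = [0.45] × [0.47] = 0.2115
  f_II = [0.79] × [0.11] = 0.0869
  f_III = [0.42] × [0.19] = 0.0798
  f_IV = [0.63] × [0.16] = 0.1008
Unnormalised posteriors:
  π_I·f_I = 0.13 × 0.2115 = 0.027495
  π_II·f_II = 0.27 × 0.0869 = 0.023463
  π_III·f_III = 0.37 × 0.0798 = 0.029526
  π_IV·f_IV = 0.23 × 0.1008 = 0.023184
Denominator: 0.027495 + 0.023463 + 0.029526 + 0.023184 = 0.103668
So the posterior for Topic III is 0.029526 / 0.103668 ≈ 0.285.

0.285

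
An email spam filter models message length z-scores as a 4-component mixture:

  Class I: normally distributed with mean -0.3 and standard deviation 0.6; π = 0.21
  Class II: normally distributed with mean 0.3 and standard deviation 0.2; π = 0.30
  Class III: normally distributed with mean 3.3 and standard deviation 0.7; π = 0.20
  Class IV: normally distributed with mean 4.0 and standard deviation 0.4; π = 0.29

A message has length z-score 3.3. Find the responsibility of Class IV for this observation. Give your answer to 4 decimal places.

P(component k | x) = π_k·f_k(x) / marginal(x), where marginal(x) = Σ_j π_j·f_j(x).
Evaluate each component's likelihood at the observed value:
  L_I = 1.01265e-08
  L_II = 2.76535e-49
  L_III = 0.569918
  L_IV = 0.215693
Prior × likelihood for each component:
  π_I·L_I = 0.21 × 1.01265e-08 = 2.12656e-09
  π_II·L_II = 0.30 × 2.76535e-49 = 8.29606e-50
  π_III·L_III = 0.20 × 0.569918 = 0.113984
  π_IV·L_IV = 0.29 × 0.215693 = 0.0625511
Normaliser: 2.12656e-09 + 8.29606e-50 + 0.113984 + 0.0625511 = 0.176535
P(Class IV | x) = 0.0625511 / 0.176535 ≈ 0.3543

0.3543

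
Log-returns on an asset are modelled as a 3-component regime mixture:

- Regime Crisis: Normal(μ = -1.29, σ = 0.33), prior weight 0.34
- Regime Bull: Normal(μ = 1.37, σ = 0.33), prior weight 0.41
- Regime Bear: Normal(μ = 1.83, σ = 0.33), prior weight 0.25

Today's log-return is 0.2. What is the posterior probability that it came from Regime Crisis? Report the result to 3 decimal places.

The responsibility of component k is P(Z=k) f_k(x) divided by Σ_j P(Z=j) f_j(x).
Component likelihoods at x = 0.2:
  L_Crisis = (1/(0.33·√(2π)))·exp(−(0.2−-1.29)²/(2·0.33²)) = 1.208916·exp(-10.19330) = 4.5238e-05
  L_Bull = (1/(0.33·√(2π)))·exp(−(0.2−1.37)²/(2·0.33²)) = 1.208916·exp(-6.28512) = 0.00225321
  L_Bear = (1/(0.33·√(2π)))·exp(−(0.2−1.83)²/(2·0.33²)) = 1.208916·exp(-12.19881) = 6.08866e-06
Multiply by the mixture weights:
  P(Z=Crisis)·L_Crisis = 0.34 × 4.5238e-05 = 1.53809e-05
  P(Z=Bull)·L_Bull = 0.41 × 0.00225321 = 0.000923816
  P(Z=Bear)·L_Bear = 0.25 × 6.08866e-06 = 1.52217e-06
Normaliser: 1.53809e-05 + 0.000923816 + 1.52217e-06 = 0.000940719
P(Regime Crisis | data) ≈ 0.016

0.016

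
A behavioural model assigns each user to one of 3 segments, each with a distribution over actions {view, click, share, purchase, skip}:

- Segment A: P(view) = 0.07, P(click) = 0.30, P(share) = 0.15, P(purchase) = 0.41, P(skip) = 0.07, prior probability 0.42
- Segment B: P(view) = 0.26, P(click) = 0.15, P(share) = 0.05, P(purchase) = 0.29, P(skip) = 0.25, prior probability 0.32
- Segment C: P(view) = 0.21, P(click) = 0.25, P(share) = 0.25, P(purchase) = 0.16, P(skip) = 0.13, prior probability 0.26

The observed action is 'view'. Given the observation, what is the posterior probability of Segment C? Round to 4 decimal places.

0.3266

Apply Bayes' rule: the posterior for each component is proportional to its prior times its likelihood at x.
Categorical probabilities:
  L_A = P(view | comp) = 0.07
  L_B = P(view | comp) = 0.26
  L_C = P(view | comp) = 0.21
Prior × likelihood for each component:
  π_A·L_A = 0.42 × 0.07 = 0.0294
  π_B·L_B = 0.32 × 0.26 = 0.0832
  π_C·L_C = 0.26 × 0.21 = 0.0546
Normaliser: 0.0294 + 0.0832 + 0.0546 = 0.1672
P(Segment C | the observation) = 0.0546 / 0.1672 ≈ 0.3266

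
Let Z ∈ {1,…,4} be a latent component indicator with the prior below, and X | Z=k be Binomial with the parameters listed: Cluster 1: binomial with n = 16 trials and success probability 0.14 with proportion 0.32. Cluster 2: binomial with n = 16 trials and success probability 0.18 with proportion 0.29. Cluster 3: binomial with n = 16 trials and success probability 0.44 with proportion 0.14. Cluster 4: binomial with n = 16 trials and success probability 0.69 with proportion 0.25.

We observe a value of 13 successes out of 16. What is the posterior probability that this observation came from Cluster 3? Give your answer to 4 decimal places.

0.0094

Posterior ∝ prior × likelihood, so P(k | x) ∝ P(Z=k) f_k(x); normalise over all components.
Evaluate each component's likelihood at the observed value:
  p_1 = 2.82714e-09
  p_2 = 6.42943e-08
  p_3 = 0.00227844
  p_4 = 0.134064
Multiply by the mixture weights:
  P(Z=1)·p_1 = 0.32 × 2.82714e-09 = 9.04686e-10
  P(Z=2)·p_2 = 0.29 × 6.42943e-08 = 1.86453e-08
  P(Z=3)·p_3 = 0.14 × 0.00227844 = 0.000318981
  P(Z=4)·p_4 = 0.25 × 0.134064 = 0.0335159
Marginal: 9.04686e-10 + 1.86453e-08 + 0.000318981 + 0.0335159 = 0.0338349
So the posterior for Cluster 3 is 0.000318981 / 0.0338349 ≈ 0.0094.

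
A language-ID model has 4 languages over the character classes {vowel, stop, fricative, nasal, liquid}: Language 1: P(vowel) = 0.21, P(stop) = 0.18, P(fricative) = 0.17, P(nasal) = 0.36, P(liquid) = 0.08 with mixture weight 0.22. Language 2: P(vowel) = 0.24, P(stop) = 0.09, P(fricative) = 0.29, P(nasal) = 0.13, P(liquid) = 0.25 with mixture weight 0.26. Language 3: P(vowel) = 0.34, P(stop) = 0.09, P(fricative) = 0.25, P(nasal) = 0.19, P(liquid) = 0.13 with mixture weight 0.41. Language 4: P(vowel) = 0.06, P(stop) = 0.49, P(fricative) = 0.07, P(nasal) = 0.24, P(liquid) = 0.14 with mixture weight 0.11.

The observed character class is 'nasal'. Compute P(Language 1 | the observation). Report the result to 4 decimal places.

0.3645

P(component k | x) = π_k·f_k(x) / marginal(x), where marginal(x) = Σ_j π_j·f_j(x).
Component likelihoods at x = 'nasal':
  p_1 = 0.36
  p_2 = 0.13
  p_3 = 0.19
  p_4 = 0.24
Weight by the priors:
  π_1·p_1 = 0.22 × 0.36 = 0.0792
  π_2·p_2 = 0.26 × 0.13 = 0.0338
  π_3·p_3 = 0.41 × 0.19 = 0.0779
  π_4·p_4 = 0.11 × 0.24 = 0.0264
Normaliser: 0.0792 + 0.0338 + 0.0779 + 0.0264 = 0.2173
So the posterior for Language 1 is 0.0792 / 0.2173 ≈ 0.3645.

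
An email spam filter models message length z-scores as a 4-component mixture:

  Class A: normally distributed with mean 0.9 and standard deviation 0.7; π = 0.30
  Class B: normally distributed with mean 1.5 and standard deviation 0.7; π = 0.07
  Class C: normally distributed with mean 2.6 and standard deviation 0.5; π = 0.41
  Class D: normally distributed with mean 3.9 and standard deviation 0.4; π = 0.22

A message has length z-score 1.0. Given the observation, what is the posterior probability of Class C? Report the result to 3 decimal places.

0.010

Apply Bayes' rule: the posterior for each component is proportional to its prior times its likelihood at x.
Normal densities:
  p_A = (1/(0.7·√(2π)))·exp(−(1.0−0.9)²/(2·0.7²)) = 0.569918·exp(-0.01020) = 0.564132
  p_B = (1/(0.7·√(2π)))·exp(−(1.0−1.5)²/(2·0.7²)) = 0.569918·exp(-0.25510) = 0.441593
  p_C = (1/(0.5·√(2π)))·exp(−(1.0−2.6)²/(2·0.5²)) = 0.797885·exp(-5.12000) = 0.00476818
  p_D = (1/(0.4·√(2π)))·exp(−(1.0−3.9)²/(2·0.4²)) = 0.997356·exp(-26.28125) = 3.84634e-12
Unnormalised posteriors:
  π_A·p_A = 0.30 × 0.564132 = 0.169239
  π_B·p_B = 0.07 × 0.441593 = 0.0309115
  π_C·p_C = 0.41 × 0.00476818 = 0.00195495
  π_D·p_D = 0.22 × 3.84634e-12 = 8.46196e-13
Marginal: 0.169239 + 0.0309115 + 0.00195495 + 8.46196e-13 = 0.202106
Responsibility of Class C: 0.00195495 / 0.202106 ≈ 0.010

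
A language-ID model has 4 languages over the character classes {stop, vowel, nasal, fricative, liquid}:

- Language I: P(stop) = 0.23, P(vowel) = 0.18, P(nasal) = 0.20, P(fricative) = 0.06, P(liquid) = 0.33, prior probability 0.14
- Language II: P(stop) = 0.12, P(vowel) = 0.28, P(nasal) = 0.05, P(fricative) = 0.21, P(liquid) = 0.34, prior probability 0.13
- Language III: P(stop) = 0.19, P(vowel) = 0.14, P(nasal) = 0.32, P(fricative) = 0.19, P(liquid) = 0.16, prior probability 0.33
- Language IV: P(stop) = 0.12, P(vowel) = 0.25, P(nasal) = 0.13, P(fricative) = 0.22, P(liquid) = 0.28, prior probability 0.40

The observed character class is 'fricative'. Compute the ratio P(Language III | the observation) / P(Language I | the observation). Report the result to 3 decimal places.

7.464

Posterior odds = (π_i f_i(x)) / (π_j f_j(x)); the normalising sum cancels.
Component likelihoods at x = 'fricative':
  L_I = P(fricative | comp) = 0.06
  L_II = P(fricative | comp) = 0.21
  L_III = P(fricative | comp) = 0.19
  L_IV = P(fricative | comp) = 0.22
0.0627 / 0.0084 ≈ 7.464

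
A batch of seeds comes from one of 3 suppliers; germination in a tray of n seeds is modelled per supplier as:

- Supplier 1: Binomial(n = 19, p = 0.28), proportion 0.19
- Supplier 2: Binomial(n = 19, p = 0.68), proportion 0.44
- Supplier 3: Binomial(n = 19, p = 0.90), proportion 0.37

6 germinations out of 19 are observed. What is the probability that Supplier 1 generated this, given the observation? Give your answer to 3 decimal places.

0.988

Apply Bayes' rule: the posterior for each component is proportional to its prior times its likelihood at x.
Component likelihoods at x = 6 germinations out of 19:
  p_1 = 0.182706
  p_2 = 0.000989658
  p_3 = 1.44191e-09
Unnormalised posteriors:
  π_1·p_1 = 0.19 × 0.182706 = 0.0347141
  π_2·p_2 = 0.44 × 0.000989658 = 0.000435449
  π_3·p_3 = 0.37 × 1.44191e-09 = 5.33505e-10
Evidence: 0.0347141 + 0.000435449 + 5.33505e-10 = 0.0351496
P(Supplier 1 | x) ≈ 0.988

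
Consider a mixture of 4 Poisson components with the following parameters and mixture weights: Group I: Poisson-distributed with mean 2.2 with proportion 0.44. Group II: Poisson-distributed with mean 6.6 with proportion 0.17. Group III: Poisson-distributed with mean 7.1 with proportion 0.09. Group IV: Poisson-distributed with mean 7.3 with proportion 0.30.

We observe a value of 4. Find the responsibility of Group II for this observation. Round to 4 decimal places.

The responsibility of component k is P(Z=k) f_k(x) divided by Σ_j P(Z=j) f_j(x).
Component likelihoods at x = 4:
  L_I = 0.108151
  L_II = 0.107553
  L_III = 0.0873638
  L_IV = 0.0799338
Prior × likelihood for each component:
  P(Z=I)·L_I = 0.44 × 0.108151 = 0.0475866
  P(Z=II)·L_II = 0.17 × 0.107553 = 0.0182839
  P(Z=III)·L_III = 0.09 × 0.0873638 = 0.00786274
  P(Z=IV)·L_IV = 0.30 × 0.0799338 = 0.0239801
Evidence: 0.0475866 + 0.0182839 + 0.00786274 + 0.0239801 = 0.0977134
P(Group II | the observation) = 0.0182839 / 0.0977134 ≈ 0.1871

0.1871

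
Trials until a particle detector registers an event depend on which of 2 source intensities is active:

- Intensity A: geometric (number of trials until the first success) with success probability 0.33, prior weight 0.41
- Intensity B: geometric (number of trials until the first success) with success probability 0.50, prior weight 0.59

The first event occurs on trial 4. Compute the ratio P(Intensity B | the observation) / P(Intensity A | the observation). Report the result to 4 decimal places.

0.9062

Posterior odds = (w_i f_i(x)) / (w_j f_j(x)); the normalising sum cancels.
Component likelihoods at x = 4:
  p_A = 0.33·(1−0.33)^3 = 0.33·0.300763 = 0.0992518
  p_B = 0.50·(1−0.50)^3 = 0.50·0.125 = 0.0625
Odds = (0.59/0.41) × (0.0625/0.0992518) = 1.43902 × 0.629712 ≈ 0.9062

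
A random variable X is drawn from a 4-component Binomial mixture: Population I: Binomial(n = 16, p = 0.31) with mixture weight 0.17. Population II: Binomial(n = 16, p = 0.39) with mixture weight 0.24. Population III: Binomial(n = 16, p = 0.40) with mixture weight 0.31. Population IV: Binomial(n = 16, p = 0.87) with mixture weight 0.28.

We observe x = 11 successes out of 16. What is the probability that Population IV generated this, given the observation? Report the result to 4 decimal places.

P(component k | x) = π_k·f_k(x) / marginal(x), where marginal(x) = Σ_j π_j·f_j(x).
Binomial probabilities:
  f_I = C(16,11)·0.31^11·0.69^5 = 4368·2.54085e-06·0.156403 = 0.00173583
  f_II = C(16,11)·0.39^11·0.61^5 = 4368·3.17476e-05·0.0844596 = 0.0117123
  f_III = C(16,11)·0.40^11·0.60^5 = 4368·4.1943e-05·0.07776 = 0.0142462
  f_IV = C(16,11)·0.87^11·0.13^5 = 4368·0.216128·3.71293e-05 = 0.0350519
Multiply by the mixture weights:
  π_I·f_I = 0.17 × 0.00173583 = 0.000295091
  π_II·f_II = 0.24 × 0.0117123 = 0.00281095
  π_III·f_III = 0.31 × 0.0142462 = 0.00441632
  π_IV·f_IV = 0.28 × 0.0350519 = 0.00981452
Marginal: 0.000295091 + 0.00281095 + 0.00441632 + 0.00981452 = 0.0173369
P(Population IV | x) ≈ 0.5661

0.5661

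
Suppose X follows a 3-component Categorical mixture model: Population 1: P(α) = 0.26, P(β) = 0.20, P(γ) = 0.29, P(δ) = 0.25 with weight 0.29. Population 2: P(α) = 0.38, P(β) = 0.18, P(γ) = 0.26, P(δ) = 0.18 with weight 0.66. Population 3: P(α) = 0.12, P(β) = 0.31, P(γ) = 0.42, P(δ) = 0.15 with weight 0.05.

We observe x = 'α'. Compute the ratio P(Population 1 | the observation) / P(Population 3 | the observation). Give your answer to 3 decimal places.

Only the two components matter; the odds are (P(Z=i) f_i(x)) / (P(Z=j) f_j(x)).
Categorical probabilities:
  p_1 = P(α | comp) = 0.26
  p_2 = P(α | comp) = 0.38
  p_3 = P(α | comp) = 0.12
Odds = (0.29/0.05) × (0.26/0.12) = 5.8 × 2.16667 ≈ 12.567

12.567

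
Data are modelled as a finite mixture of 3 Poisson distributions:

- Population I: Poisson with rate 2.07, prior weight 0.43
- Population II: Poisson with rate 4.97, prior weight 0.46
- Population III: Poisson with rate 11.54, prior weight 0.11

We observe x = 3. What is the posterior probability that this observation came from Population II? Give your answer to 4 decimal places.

By Bayes' theorem, P(k | x) = w_k f_k(x) / Σ_j w_j f_j(x).
Component likelihoods at x = 3:
  L_I = e^(−2.07)·2.07^3/3! = 0.186539
  L_II = e^(−4.97)·4.97^3/3! = 0.142061
  L_III = e^(−11.54)·11.54^3/3! = 0.00249292
Unnormalised posteriors:
  w_I·L_I = 0.43 × 0.186539 = 0.0802119
  w_II·L_II = 0.46 × 0.142061 = 0.065348
  w_III·L_III = 0.11 × 0.00249292 = 0.000274221
Sum: 0.0802119 + 0.065348 + 0.000274221 = 0.145834
P(Population II | x) = 0.065348 / 0.145834 ≈ 0.4481

0.4481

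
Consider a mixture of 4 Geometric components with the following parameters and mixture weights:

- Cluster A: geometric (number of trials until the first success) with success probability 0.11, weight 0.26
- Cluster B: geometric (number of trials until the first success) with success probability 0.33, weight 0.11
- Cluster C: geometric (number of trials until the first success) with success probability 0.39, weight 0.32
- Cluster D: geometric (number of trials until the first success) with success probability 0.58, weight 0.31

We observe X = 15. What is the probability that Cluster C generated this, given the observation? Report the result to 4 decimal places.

0.0211

The responsibility of component k is w_k f_k(x) divided by Σ_j w_j f_j(x).
Component likelihoods at x = 15:
  f_A = 0.0215205
  f_B = 0.00121216
  f_C = 0.000385196
  f_D = 3.08261e-06
Unnormalised posteriors:
  w_A·f_A = 0.26 × 0.0215205 = 0.00559534
  w_B·f_B = 0.11 × 0.00121216 = 0.000133338
  w_C·f_C = 0.32 × 0.000385196 = 0.000123263
  w_D·f_D = 0.31 × 3.08261e-06 = 9.55608e-07
Sum: 0.00559534 + 0.000133338 + 0.000123263 + 9.55608e-07 = 0.00585289
P(Cluster C | data) ≈ 0.0211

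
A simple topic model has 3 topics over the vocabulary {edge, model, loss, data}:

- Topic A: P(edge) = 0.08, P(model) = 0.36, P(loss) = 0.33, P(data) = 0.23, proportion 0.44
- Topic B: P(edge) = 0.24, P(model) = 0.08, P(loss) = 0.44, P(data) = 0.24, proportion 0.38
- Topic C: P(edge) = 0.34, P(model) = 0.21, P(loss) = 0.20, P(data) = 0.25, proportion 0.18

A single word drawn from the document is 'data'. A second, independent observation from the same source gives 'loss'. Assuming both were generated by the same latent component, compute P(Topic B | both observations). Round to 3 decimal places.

Posterior ∝ prior × likelihood, so P(k | x) ∝ π_k f_k(x); normalise over all components.
Since both observations come from the same component, the likelihood for component k is f_k(x₁)·f_k(x₂).
  L_A = [P(data | comp) = 0.23] × [0.33] = 0.0759
  L_B = [P(data | comp) = 0.24] × [0.44] = 0.1056
  L_C = [P(data | comp) = 0.25] × [0.2] = 0.05
Unnormalised posteriors:
  π_A·L_A = 0.44 × 0.0759 = 0.033396
  π_B·L_B = 0.38 × 0.1056 = 0.040128
  π_C·L_C = 0.18 × 0.05 = 0.009
Marginal: 0.033396 + 0.040128 + 0.009 = 0.082524
P(Topic B | data) = 0.040128 / 0.082524 ≈ 0.486

0.486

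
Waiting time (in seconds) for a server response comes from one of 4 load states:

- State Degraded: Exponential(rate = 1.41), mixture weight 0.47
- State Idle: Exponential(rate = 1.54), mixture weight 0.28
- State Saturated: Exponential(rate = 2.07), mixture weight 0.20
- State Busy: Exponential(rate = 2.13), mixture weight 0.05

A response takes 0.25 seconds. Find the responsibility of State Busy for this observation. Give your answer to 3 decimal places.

The responsibility of component k is π_k f_k(x) divided by Σ_j π_j f_j(x).
Evaluate each component's likelihood at the observed value:
  f_Degraded = 1.41·e^(−1.41·0.25) = 1.41·e^(−0.3525) = 0.991129
  f_Idle = 1.54·e^(−1.54·0.25) = 1.54·e^(−0.3850) = 1.04789
  f_Saturated = 2.07·e^(−2.07·0.25) = 2.07·e^(−0.5175) = 1.23374
  f_Busy = 2.13·e^(−2.13·0.25) = 2.13·e^(−0.5325) = 1.2506
Multiply by the mixture weights:
  π_Degraded·f_Degraded = 0.47 × 0.991129 = 0.465831
  π_Idle·f_Idle = 0.28 × 1.04789 = 0.29341
  π_Saturated·f_Saturated = 0.20 × 1.23374 = 0.246748
  π_Busy·f_Busy = 0.05 × 1.2506 = 0.0625299
Normaliser: 0.465831 + 0.29341 + 0.246748 + 0.0625299 = 1.06852
P(State Busy | the observation) = 0.0625299 / 1.06852 ≈ 0.059

0.059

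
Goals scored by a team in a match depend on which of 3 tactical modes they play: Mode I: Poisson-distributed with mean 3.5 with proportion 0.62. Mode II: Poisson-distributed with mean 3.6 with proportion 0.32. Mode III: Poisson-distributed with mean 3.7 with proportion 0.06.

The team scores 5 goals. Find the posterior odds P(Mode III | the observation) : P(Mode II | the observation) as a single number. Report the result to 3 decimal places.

0.195

Posterior odds = (π_i f_i(x)) / (π_j f_j(x)); the normalising sum cancels.
Evaluate each component's likelihood at the observed value:
  p_I = 0.132169
  p_II = 0.13768
  p_III = 0.142869
Posterior odds = (π_III·p_III) / (π_II·p_II) = (0.06·0.142869) / (0.32·0.13768) = 0.00857214 / 0.0440576 ≈ 0.195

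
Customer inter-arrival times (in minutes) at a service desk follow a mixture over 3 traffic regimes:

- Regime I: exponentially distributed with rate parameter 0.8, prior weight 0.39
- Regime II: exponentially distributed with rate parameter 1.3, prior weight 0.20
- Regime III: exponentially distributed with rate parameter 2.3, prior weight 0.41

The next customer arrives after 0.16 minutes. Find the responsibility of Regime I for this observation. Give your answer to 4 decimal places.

0.2412

Posterior ∝ prior × likelihood, so P(k | x) ∝ π_k f_k(x); normalise over all components.
Component likelihoods at x = 0.16 minutes:
  f_I = 0.703883
  f_II = 1.05587
  f_III = 1.59187
Unnormalised posteriors:
  π_I·f_I = 0.39 × 0.703883 = 0.274514
  π_II·f_II = 0.20 × 1.05587 = 0.211174
  π_III·f_III = 0.41 × 1.59187 = 0.652667
Denominator: 0.274514 + 0.211174 + 0.652667 = 1.13835
P(Regime I | x) = 0.274514 / 1.13835 ≈ 0.2412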